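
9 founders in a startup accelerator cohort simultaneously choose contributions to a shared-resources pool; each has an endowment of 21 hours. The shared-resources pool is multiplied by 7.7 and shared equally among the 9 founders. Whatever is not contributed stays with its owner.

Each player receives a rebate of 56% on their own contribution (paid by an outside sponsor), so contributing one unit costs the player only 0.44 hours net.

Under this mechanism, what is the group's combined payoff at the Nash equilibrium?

Under the mechanism each unit contributed yields (7.7/9) / 0.44 = 1.9444 back to its contributor per unit of net cost, which exceeds 1, making full contribution the dominant choice for everyone.
At the Nash equilibrium everyone contributes 21. Group total payoff = 9 × (21 × 0.56 + 7.7 × 21) = 1561.14.

1561.14 hours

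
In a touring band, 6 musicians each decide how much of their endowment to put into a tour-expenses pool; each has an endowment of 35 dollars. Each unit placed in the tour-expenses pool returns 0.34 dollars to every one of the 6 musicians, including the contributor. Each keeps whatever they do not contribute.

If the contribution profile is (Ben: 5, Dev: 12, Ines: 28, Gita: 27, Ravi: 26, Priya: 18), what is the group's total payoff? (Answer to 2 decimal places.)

Total contributed: 5 + 12 + 28 + 27 + 26 + 18 = 116; total kept: 6 × 35 − 116 = 94.
The tour-expenses pool pays out 0.34 × 6 × 116 = 236.64 in aggregate.
Group total = 94 + 236.64 = 330.64.

330.64 dollars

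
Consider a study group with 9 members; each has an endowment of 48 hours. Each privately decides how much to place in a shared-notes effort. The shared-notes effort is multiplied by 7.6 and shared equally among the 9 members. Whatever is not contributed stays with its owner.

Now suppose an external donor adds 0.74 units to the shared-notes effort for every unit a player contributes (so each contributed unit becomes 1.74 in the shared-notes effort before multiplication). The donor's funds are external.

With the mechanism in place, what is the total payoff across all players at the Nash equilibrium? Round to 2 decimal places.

With the mechanism, a contributed unit returns 7.6 × 1.74 / 9 = 1.4693 per unit of net cost to the contributor — now above 1 — so contributing fully is weakly dominant for every player.
So the Nash equilibrium is full contribution by all 9; the group earns 7.6 × 1.74 × 432 = 5712.77.

5712.77 hours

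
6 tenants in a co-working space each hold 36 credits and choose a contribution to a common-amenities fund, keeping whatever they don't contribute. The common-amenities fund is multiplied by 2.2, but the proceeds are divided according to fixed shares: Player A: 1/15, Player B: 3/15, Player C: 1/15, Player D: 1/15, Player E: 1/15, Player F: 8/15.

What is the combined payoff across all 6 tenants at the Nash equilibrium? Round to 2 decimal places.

259.20 credits

Player j's private return per contributed unit is 2.2 × (j's share). Contributing is weakly dominant for j when that share is at least 1/2.2 = 0.4545, and contributing 0 is dominant otherwise.
Only Player F (8/15) clears that bar, contributing 36; the remaining 5 contribute 0. Total contributed: 36.
The common-amenities fund pays out 2.2 × 36 = 79.20 in total (split across the unequal shares, but the aggregate is all that matters for the group sum).
The 5 free-riders keep 36 each, adding 180. Group total = 180 + 79.20 = 259.20.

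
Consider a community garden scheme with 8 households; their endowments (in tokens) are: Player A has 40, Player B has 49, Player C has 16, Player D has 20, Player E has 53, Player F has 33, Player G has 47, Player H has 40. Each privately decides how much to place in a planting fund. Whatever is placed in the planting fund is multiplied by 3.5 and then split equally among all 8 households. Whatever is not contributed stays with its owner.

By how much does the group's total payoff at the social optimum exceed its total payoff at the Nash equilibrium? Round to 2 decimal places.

The private return per contributed unit is 3.5/8 = 0.4375 < 1 for every player regardless of endowment, so the Nash equilibrium is zero contribution and the group total is Σ E_j = 40 + 49 + 16 + 20 + 53 + 33 + 47 + 40 = 298.
Each contributed unit returns 3.500 to the group, so the social optimum is full contribution by everyone: group total = 3.500 × 298 = 1043.00.
Efficiency loss = (3.500 − 1) × 298 = 745.00.

745.00 tokens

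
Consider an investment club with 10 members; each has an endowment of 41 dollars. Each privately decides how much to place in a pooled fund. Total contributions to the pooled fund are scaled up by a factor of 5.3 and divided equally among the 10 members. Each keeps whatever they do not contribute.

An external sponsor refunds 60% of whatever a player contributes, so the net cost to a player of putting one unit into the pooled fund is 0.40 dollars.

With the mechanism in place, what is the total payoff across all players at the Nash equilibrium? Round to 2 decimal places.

With the mechanism, a contributed unit returns (5.3/10) / 0.40 = 1.3250 per unit of net cost to the contributor — now above 1 — so contributing fully is weakly dominant for every player.
So the Nash equilibrium is full contribution by all 10; the group earns 10 × (41 × 0.60 + 5.3 × 41) = 2419.00.

2419.00 dollars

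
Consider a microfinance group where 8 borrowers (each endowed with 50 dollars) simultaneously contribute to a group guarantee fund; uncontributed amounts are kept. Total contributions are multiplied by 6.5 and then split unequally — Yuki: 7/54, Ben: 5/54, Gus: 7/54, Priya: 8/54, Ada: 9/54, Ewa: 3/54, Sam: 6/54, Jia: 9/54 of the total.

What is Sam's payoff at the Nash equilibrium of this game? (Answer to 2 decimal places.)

For player j, contributing a unit is worthwhile iff 6.5 × (j's share) ≥ 1, i.e. iff j's share is at least 0.1538.
The shares above 0.1538 belong to Ada and Jia, contributing 50 each; the remaining 6 contribute 0. Total contributed: 100.
Sam keeps 50 and receives 6.5 × 100 × 6/54 = 72.22 from the group guarantee fund, for a payoff of 122.22.

122.22 dollars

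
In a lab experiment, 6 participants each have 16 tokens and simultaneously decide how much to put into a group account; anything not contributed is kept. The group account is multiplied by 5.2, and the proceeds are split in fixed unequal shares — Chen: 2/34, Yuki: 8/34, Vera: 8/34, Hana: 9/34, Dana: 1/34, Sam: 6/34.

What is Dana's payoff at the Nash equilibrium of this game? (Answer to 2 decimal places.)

Each unit j contributes comes back to j as 5.2 × (j's share), so j prefers to contribute only if that share exceeds 1/5.2 = 0.1923; otherwise keeping the unit dominates.
Yuki, Vera and Hana clear that bar, contributing 16 each; the remaining 3 contribute 0. Total contributed: 48.
Dana keeps 16 and receives 5.2 × 48 × 1/34 = 7.34 from the group account, for a payoff of 23.34.

23.34 tokens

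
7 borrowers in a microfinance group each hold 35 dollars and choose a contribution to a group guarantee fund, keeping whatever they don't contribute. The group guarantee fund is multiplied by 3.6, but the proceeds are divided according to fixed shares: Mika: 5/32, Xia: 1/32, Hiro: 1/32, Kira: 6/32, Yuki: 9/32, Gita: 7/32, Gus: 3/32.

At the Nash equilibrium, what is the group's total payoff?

For player j, contributing a unit is worthwhile iff 3.6 × (j's share) ≥ 1, i.e. iff j's share is at least 0.2778.
Only Yuki (9/32) clears that bar, contributing 35; the remaining 6 contribute 0. Total contributed: 35.
The group guarantee fund pays out 3.6 × 35 = 126.00 in total (split across the unequal shares, but the aggregate is all that matters for the group sum).
The 6 free-riders keep 35 each, adding 210. Group total = 210 + 126.00 = 336.00.

336.00 dollars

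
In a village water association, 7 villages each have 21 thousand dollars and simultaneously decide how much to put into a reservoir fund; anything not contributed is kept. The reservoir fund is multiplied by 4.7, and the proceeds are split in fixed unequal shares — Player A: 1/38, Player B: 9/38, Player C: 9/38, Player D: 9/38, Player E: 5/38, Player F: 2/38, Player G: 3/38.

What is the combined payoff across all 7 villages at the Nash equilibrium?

Each unit j contributes comes back to j as 4.7 × (j's share), so j prefers to contribute only if that share exceeds 1/4.7 = 0.2128; otherwise keeping the unit dominates.
Player B, Player C and Player D are above the threshold, contributing 21 each; the remaining 4 contribute 0. Total contributed: 63.
The reservoir fund pays out 4.7 × 63 = 296.10 in total (split across the unequal shares, but the aggregate is all that matters for the group sum).
The 4 free-riders keep 21 each, adding 84. Group total = 84 + 296.10 = 380.10.

380.10 thousand dollars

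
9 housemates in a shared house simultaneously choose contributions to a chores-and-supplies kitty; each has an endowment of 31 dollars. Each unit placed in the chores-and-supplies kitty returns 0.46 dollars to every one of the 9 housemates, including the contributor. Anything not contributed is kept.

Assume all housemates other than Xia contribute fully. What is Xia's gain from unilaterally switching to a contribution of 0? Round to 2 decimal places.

16.74 dollars

Switching from a contribution of 31 to 0 lets Xia keep an extra 31 dollars, but lowers the chores-and-supplies kitty by 31, which costs Xia their own share of that drop: 0.46 × 31 = 14.26.
Net gain = 31 − 14.26 = 16.74. The private return per contributed unit (0.46) is below 1, so free-riding is indeed the best response regardless of what the others do.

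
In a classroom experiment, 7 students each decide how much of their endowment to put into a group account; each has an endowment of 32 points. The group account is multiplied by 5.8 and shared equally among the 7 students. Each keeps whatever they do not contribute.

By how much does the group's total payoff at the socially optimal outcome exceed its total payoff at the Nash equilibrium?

Each contributed unit returns 5.8/7 = 0.8286 to its contributor — below 1 — so contributing 0 is dominant for every player. At the Nash equilibrium everyone keeps their 32, and the group total is 7 × 32 = 224.
Each contributed unit returns 5.800 to the group as a whole (0.8286 to each of 7 players), which exceeds 1, so the social optimum is full contribution: group total = 5.800 × 224 = 1299.20.
Efficiency loss = 1299.20 − 224 = 1075.20.

1075.20 points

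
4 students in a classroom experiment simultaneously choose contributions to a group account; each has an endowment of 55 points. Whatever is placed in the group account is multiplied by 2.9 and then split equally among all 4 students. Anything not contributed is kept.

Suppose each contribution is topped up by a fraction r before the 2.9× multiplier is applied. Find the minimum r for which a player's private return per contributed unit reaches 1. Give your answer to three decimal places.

0.379

With matching at rate r, one contributed unit becomes (1 + r) in the group account and returns 2.9 × (1 + r) / 4 to the contributor.
Setting this equal to 1: 1 + r = 4/2.9 = 1.3793.
So the minimum matching rate is r = 1.3793 − 1 = 0.379.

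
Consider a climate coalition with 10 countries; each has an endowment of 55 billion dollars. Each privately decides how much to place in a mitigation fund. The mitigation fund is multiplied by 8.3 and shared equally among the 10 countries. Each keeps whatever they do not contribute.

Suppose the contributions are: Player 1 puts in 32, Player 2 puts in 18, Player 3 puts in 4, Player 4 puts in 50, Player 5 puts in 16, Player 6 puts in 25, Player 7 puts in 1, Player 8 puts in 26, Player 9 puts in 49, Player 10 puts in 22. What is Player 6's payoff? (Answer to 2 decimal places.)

231.69 billion dollars

Total contributed: 32 + 18 + 4 + 50 + 16 + 25 + 1 + 26 + 49 + 22 = 243.
Each receives 8.3 × 243 / 10 = 201.69 from the mitigation fund.
Player 6 keeps 55 − 25 = 30, so Player 6's payoff is 30 + 201.69 = 231.69.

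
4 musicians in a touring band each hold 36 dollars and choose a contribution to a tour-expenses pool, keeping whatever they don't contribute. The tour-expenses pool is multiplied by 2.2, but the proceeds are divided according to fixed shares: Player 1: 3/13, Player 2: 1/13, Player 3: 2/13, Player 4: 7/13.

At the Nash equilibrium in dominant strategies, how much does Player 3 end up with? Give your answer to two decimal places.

48.18 dollars

A player with share s gets back 2.2·s per unit contributed, so full contribution is dominant for anyone with s > 1/2.2 = 0.4545 and zero contribution is dominant for anyone below.
The only share above 0.4545 is Player 4's 7/13, contributing 36; the remaining 3 contribute 0. Total contributed: 36.
Player 3 keeps 36 and receives 2.2 × 36 × 2/13 = 12.18 from the tour-expenses pool, for a payoff of 48.18.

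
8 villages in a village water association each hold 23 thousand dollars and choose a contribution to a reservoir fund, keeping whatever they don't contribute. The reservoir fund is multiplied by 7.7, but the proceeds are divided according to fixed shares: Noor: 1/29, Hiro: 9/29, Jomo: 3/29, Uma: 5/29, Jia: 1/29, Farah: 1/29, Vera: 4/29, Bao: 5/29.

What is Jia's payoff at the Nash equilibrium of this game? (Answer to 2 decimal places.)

47.43 thousand dollars

A player with share s gets back 7.7·s per unit contributed, so full contribution is dominant for anyone with s > 1/7.7 = 0.1299 and zero contribution is dominant for anyone below.
Hiro, Uma, Vera and Bao are above the threshold, contributing 23 each; the remaining 4 contribute 0. Total contributed: 92.
Jia keeps 23 and receives 7.7 × 92 × 1/29 = 24.43 from the reservoir fund, for a payoff of 47.43.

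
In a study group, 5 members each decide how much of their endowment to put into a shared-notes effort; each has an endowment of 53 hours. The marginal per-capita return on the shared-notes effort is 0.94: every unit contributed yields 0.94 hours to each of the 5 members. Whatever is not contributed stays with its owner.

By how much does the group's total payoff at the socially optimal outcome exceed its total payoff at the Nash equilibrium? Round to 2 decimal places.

The private return per contributed unit is 0.94 < 1, so contributing 0 is dominant for every player. At the Nash equilibrium everyone keeps their 53, and the group total is 5 × 53 = 265.
Each contributed unit returns 4.700 to the group as a whole (0.94 to each of 5 players), which exceeds 1, so the social optimum is full contribution: group total = 4.700 × 265 = 1245.50.
Efficiency loss = 1245.50 − 265 = 980.50.

980.50 hours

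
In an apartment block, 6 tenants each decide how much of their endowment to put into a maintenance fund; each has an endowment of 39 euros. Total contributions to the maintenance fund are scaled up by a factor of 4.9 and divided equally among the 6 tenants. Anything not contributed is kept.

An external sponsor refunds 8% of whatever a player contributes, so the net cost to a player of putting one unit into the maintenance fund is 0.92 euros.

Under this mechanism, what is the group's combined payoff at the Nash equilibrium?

234.00 euros

With the mechanism, a contributed unit returns (4.9/6) / 0.92 = 0.8877 per unit of net cost — still below 1 — so contributing 0 remains dominant for every player.
Everyone keeps their endowment and the group total is 6 × 39 = 234.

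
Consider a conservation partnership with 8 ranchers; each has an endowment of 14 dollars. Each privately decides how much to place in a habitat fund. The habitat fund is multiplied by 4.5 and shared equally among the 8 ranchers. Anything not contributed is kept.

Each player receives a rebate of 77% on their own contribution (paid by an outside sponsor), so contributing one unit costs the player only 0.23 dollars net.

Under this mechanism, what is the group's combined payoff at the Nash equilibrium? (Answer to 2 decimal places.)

With the mechanism, a contributed unit returns (4.5/8) / 0.23 = 2.4457 per unit of net cost to the contributor — now above 1 — so contributing fully is weakly dominant for every player.
So the Nash equilibrium is full contribution by all 8; the group earns 8 × (14 × 0.77 + 4.5 × 14) = 590.24.

590.24 dollars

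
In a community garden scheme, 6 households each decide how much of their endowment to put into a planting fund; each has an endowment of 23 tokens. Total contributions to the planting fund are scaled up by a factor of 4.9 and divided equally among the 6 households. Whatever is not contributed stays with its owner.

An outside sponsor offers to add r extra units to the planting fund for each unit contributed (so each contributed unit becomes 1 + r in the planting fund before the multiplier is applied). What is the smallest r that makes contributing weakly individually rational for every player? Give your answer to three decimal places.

With matching at rate r, one contributed unit becomes (1 + r) in the planting fund and returns 4.9 × (1 + r) / 6 to the contributor.
Setting this equal to 1: 1 + r = 6/4.9 = 1.2245.
So the minimum matching rate is r = 1.2245 − 1 = 0.224.

0.224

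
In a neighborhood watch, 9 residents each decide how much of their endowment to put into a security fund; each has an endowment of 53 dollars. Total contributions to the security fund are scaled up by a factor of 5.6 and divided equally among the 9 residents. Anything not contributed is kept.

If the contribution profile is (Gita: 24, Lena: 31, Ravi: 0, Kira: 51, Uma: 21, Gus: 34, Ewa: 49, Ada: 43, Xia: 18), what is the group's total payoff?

1723.60 dollars

Total contributed: 24 + 31 + 0 + 51 + 21 + 34 + 49 + 43 + 18 = 271; total kept: 9 × 53 − 271 = 206.
The security fund pays out 5.6 × 271 = 1517.60 in aggregate.
Group total = 206 + 1517.60 = 1723.60.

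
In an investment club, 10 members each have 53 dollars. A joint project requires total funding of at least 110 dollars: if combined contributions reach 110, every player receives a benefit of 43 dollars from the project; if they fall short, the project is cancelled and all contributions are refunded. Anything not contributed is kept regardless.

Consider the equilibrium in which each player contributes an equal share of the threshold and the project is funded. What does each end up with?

85 dollars

Equal share of the threshold: 110/10 = 11.
At this profile no one gains by cutting their contribution: any cut drops the total below 110, the project is cancelled, contributions are refunded, and the deviator ends with 53, which is less than 53 − 11 + 43 = 85. Contributing more than 11 just wastes the excess. So contributing exactly 11 is a best response.
Each player's payoff: 53 − 11 + 43 = 85.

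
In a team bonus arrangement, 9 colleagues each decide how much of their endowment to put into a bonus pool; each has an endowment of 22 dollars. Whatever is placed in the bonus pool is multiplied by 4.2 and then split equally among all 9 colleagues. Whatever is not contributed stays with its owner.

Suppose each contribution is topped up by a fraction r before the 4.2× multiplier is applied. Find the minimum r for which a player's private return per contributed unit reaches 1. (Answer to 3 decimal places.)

With matching at rate r, one contributed unit becomes (1 + r) in the bonus pool and returns 4.2 × (1 + r) / 9 to the contributor.
Setting this equal to 1: 1 + r = 9/4.2 = 2.1429.
So the minimum matching rate is r = 2.1429 − 1 = 1.143.

1.143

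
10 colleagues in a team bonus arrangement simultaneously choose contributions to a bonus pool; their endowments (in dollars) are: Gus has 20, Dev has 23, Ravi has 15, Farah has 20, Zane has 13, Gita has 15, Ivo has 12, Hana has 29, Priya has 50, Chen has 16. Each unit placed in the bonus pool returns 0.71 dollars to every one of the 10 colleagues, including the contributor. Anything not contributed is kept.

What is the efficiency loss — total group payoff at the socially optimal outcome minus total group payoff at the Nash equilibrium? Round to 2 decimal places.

The private return per contributed unit is 0.71 < 1 for everyone, so the Nash equilibrium is zero contribution and the group total is Σ E_j = 20 + 23 + 15 + 20 + 13 + 15 + 12 + 29 + 50 + 16 = 213.
Each contributed unit returns 7.100 to the group, so the social optimum is full contribution by everyone: group total = 7.100 × 213 = 1512.30.
Efficiency loss = (7.100 − 1) × 213 = 1299.30.

1299.30 dollars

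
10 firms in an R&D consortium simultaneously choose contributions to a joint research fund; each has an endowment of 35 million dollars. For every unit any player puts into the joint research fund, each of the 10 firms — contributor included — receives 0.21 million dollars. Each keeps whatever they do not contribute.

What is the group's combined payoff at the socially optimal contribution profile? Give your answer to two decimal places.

Each contributed unit returns 2.100 to the group as a whole (0.21 to each of 10 players), which exceeds 1, so the social optimum is full contribution: group total = 2.100 × 350 = 735.00.

735.00 million dollars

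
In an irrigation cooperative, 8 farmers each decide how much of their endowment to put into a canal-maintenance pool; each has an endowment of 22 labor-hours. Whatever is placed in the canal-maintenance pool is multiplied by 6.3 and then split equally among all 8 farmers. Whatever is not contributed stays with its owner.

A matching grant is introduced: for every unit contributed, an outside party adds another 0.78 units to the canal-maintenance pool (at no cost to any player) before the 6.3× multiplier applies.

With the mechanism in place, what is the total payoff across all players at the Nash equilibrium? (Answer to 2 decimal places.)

1973.66 labor-hours

Under the mechanism each unit contributed yields 6.3 × 1.78 / 8 = 1.4018 back to its contributor per unit of net cost, which exceeds 1, making full contribution the dominant choice for everyone.
At the Nash equilibrium everyone contributes 22. Group total payoff = 6.3 × 1.78 × 176 = 1973.66.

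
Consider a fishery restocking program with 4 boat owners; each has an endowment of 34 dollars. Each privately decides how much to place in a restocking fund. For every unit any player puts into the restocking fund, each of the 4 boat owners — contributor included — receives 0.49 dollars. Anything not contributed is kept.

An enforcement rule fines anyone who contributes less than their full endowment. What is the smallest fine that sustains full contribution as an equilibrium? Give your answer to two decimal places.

Given the others contribute fully, the best deviation is to contribute 0 (any partial contribution still incurs the fine and gives up units whose private return 0.49 is below 1).
Deviating from 34 to 0 saves 34 dollars but forfeits the deviator's share of the drop in the restocking fund: 0.49 × 34 = 16.66.
So the deviation gain is 34 − 16.66 = 17.34, and the fine must be at least 17.34 dollars to wipe it out.

17.34 dollars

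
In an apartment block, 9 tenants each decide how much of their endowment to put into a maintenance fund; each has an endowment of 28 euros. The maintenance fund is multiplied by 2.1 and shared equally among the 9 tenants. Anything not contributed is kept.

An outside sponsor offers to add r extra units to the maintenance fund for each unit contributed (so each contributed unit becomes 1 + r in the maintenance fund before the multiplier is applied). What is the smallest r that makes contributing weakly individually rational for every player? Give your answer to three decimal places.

With matching at rate r, one contributed unit becomes (1 + r) in the maintenance fund and returns 2.1 × (1 + r) / 9 to the contributor.
Setting this equal to 1: 1 + r = 9/2.1 = 4.2857.
So the minimum matching rate is r = 4.2857 − 1 = 3.286.

3.286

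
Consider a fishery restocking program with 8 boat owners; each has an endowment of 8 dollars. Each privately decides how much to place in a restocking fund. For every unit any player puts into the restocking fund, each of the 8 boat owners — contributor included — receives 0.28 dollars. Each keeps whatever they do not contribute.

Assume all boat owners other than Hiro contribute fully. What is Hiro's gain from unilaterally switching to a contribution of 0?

5.76 dollars

Switching from a contribution of 8 to 0 lets Hiro keep an extra 8 dollars, but lowers the restocking fund by 8, which costs Hiro their own share of that drop: 0.28 × 8 = 2.24.
Net gain = 8 − 2.24 = 5.76. The private return per contributed unit (0.28) is below 1, so free-riding is indeed the best response regardless of what the others do.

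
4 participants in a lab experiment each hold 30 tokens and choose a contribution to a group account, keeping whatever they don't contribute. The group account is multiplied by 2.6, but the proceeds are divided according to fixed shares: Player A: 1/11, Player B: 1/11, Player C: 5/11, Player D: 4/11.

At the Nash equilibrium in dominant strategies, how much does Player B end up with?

Each unit j contributes comes back to j as 2.6 × (j's share), so j prefers to contribute only if that share exceeds 1/2.6 = 0.3846; otherwise keeping the unit dominates.
Player C alone (share 5/11) is above the threshold, contributing 30; the remaining 3 contribute 0. Total contributed: 30.
Player B keeps 30 and receives 2.6 × 30 × 1/11 = 7.09 from the group account, for a payoff of 37.09.

37.09 tokens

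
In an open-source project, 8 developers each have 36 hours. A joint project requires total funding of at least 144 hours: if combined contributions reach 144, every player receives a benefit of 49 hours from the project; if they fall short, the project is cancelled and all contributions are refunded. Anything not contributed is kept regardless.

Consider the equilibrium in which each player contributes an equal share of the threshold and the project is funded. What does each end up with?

67 hours

Equal share of the threshold: 144/8 = 18.
At this profile no one gains by cutting their contribution: any cut drops the total below 144, the project is cancelled, contributions are refunded, and the deviator ends with 36, which is less than 36 − 18 + 49 = 67. Contributing more than 18 just wastes the excess. So contributing exactly 18 is a best response.
Each player's payoff: 36 − 18 + 49 = 67.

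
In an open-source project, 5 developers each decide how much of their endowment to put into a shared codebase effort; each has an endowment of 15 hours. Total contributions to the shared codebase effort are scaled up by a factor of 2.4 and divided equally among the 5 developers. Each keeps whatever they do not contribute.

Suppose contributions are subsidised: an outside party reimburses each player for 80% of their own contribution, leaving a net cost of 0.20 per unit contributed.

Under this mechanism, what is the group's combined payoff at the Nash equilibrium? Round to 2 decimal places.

The effective private return per unit is now (2.4/5) / 0.20 = 2.4000 > 1, so every player's dominant strategy flips to full contribution.
So the Nash equilibrium is full contribution by all 5; the group earns 5 × (15 × 0.80 + 2.4 × 15) = 240.00.

240.00 hours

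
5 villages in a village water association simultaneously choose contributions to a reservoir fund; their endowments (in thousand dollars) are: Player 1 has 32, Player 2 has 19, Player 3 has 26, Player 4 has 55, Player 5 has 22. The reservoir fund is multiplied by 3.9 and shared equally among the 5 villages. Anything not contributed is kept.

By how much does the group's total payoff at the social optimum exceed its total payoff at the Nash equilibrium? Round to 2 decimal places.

446.60 thousand dollars

The private return per contributed unit is 3.9/5 = 0.7800 < 1 for every player regardless of endowment, so the Nash equilibrium is zero contribution and the group total is Σ E_j = 32 + 19 + 26 + 55 + 22 = 154.
Each contributed unit returns 3.900 to the group, so the social optimum is full contribution by everyone: group total = 3.900 × 154 = 600.60.
Efficiency loss = (3.900 − 1) × 154 = 446.60.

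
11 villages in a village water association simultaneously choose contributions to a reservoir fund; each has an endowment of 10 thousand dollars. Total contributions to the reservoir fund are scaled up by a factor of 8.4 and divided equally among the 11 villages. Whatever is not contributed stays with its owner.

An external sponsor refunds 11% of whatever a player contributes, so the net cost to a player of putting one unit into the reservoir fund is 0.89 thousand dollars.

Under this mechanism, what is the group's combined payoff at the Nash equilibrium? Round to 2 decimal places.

Even with the mechanism, each unit contributed returns only (8.4/11) / 0.89 = 0.8580 per unit of net cost, so contributing nothing is still dominant.
Everyone keeps their endowment and the group total is 11 × 10 = 110.

110.00 thousand dollars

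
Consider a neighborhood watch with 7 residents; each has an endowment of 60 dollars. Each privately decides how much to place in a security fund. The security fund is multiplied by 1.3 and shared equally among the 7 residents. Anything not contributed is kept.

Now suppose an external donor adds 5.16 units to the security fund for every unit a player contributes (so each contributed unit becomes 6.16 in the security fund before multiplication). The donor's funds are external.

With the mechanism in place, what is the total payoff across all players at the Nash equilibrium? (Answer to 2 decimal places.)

3363.36 dollars

Under the mechanism each unit contributed yields 1.3 × 6.16 / 7 = 1.1440 back to its contributor per unit of net cost, which exceeds 1, making full contribution the dominant choice for everyone.
So the Nash equilibrium is full contribution by all 7; the group earns 1.3 × 6.16 × 420 = 3363.36.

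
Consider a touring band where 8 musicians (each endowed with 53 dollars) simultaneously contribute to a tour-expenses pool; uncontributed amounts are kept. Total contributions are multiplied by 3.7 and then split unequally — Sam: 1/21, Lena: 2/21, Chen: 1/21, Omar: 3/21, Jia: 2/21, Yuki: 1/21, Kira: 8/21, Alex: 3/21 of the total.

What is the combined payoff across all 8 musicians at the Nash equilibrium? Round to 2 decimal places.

A player with share s gets back 3.7·s per unit contributed, so full contribution is dominant for anyone with s > 1/3.7 = 0.2703 and zero contribution is dominant for anyone below.
The only share above 0.2703 is Kira's 8/21, contributing 53; the remaining 7 contribute 0. Total contributed: 53.
The tour-expenses pool pays out 3.7 × 53 = 196.10 in total (split across the unequal shares, but the aggregate is all that matters for the group sum).
The 7 free-riders keep 53 each, adding 371. Group total = 371 + 196.10 = 567.10.

567.10 dollars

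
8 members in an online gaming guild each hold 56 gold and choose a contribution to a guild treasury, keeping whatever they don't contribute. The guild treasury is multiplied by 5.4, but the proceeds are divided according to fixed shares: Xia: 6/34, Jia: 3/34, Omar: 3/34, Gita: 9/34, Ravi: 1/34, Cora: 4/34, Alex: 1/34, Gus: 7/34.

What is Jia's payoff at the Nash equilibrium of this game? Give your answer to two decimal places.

A player with share s gets back 5.4·s per unit contributed, so full contribution is dominant for anyone with s > 1/5.4 = 0.1852 and zero contribution is dominant for anyone below.
The shares above 0.1852 belong to Gita and Gus, contributing 56 each; the remaining 6 contribute 0. Total contributed: 112.
Jia keeps 56 and receives 5.4 × 112 × 3/34 = 53.36 from the guild treasury, for a payoff of 109.36.

109.36 gold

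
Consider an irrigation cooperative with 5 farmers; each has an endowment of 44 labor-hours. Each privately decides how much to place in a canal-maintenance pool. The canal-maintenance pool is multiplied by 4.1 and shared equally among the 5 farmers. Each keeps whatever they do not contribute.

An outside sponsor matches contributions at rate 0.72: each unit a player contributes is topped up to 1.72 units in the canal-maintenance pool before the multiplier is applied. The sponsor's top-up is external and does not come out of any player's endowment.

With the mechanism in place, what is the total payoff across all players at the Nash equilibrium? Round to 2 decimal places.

With the mechanism, a contributed unit returns 4.1 × 1.72 / 5 = 1.4104 per unit of net cost to the contributor — now above 1 — so contributing fully is weakly dominant for every player.
So the Nash equilibrium is full contribution by all 5; the group earns 4.1 × 1.72 × 220 = 1551.44.

1551.44 labor-hours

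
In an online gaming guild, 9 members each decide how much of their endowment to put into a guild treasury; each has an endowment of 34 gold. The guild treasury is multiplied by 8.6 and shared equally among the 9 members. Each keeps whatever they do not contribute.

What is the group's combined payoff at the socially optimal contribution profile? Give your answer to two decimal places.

Each contributed unit returns 8.600 to the group as a whole (0.9556 to each of 9 players), which exceeds 1, so the social optimum is full contribution: group total = 8.600 × 306 = 2631.60.

2631.60 gold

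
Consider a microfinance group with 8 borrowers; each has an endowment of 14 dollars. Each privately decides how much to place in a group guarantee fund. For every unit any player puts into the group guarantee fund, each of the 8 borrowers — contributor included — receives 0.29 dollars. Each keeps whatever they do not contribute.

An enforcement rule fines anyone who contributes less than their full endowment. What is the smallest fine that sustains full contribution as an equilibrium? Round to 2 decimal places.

Given the others contribute fully, the best deviation is to contribute 0 (any partial contribution still incurs the fine and gives up units whose private return 0.29 is below 1).
Deviating from 14 to 0 saves 14 dollars but forfeits the deviator's share of the drop in the group guarantee fund: 0.29 × 14 = 4.06.
So the deviation gain is 14 − 4.06 = 9.94, and the fine must be at least 9.94 dollars to wipe it out.

9.94 dollars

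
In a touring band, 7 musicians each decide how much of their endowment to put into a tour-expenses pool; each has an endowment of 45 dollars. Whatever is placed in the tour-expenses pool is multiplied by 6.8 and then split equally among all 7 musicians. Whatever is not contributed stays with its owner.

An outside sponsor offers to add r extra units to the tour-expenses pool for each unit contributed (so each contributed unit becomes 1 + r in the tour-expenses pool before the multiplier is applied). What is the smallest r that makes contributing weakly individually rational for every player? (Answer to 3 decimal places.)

With matching at rate r, one contributed unit becomes (1 + r) in the tour-expenses pool and returns 6.8 × (1 + r) / 7 to the contributor.
Setting this equal to 1: 1 + r = 7/6.8 = 1.0294.
So the minimum matching rate is r = 1.0294 − 1 = 0.029.

0.029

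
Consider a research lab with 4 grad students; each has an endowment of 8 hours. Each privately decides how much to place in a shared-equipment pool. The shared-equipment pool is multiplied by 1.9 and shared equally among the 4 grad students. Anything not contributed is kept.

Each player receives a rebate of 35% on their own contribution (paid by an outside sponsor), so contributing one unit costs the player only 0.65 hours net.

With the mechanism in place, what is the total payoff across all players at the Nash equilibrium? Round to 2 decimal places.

32.00 hours

The effective private return is (1.9/4) / 0.65 = 0.7308, which is still under 1, so the mechanism doesn't change anyone's dominant strategy: zero contribution.
Everyone keeps their endowment and the group total is 4 × 8 = 32.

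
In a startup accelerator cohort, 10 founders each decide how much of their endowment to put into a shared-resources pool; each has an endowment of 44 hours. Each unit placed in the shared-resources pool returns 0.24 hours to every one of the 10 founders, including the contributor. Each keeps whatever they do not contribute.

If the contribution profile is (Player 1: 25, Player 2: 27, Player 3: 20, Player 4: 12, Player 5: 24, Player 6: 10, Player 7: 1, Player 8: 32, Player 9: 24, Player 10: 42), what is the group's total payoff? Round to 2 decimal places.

Total contributed: 25 + 27 + 20 + 12 + 24 + 10 + 1 + 32 + 24 + 42 = 217; total kept: 10 × 44 − 217 = 223.
The shared-resources pool pays out 0.24 × 10 × 217 = 520.80 in aggregate.
Group total = 223 + 520.80 = 743.80.

743.80 hours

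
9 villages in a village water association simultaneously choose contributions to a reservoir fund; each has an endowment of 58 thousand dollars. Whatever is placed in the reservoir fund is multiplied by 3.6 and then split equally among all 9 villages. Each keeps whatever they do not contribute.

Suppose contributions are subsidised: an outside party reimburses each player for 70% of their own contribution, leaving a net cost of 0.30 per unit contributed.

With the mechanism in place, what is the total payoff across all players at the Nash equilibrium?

2244.60 thousand dollars

With the mechanism, a contributed unit returns (3.6/9) / 0.30 = 1.3333 per unit of net cost to the contributor — now above 1 — so contributing fully is weakly dominant for every player.
So the Nash equilibrium is full contribution by all 9; the group earns 9 × (58 × 0.70 + 3.6 × 58) = 2244.60.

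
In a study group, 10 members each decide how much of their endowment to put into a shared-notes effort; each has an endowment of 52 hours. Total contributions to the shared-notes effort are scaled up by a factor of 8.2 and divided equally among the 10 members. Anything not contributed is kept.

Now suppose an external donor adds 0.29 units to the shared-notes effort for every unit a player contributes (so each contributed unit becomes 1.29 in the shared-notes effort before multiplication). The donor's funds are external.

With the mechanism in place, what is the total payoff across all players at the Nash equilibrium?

The effective private return per unit is now 8.2 × 1.29 / 10 = 1.0578 > 1, so every player's dominant strategy flips to full contribution.
So the Nash equilibrium is full contribution by all 10; the group earns 8.2 × 1.29 × 520 = 5500.56.

5500.56 hours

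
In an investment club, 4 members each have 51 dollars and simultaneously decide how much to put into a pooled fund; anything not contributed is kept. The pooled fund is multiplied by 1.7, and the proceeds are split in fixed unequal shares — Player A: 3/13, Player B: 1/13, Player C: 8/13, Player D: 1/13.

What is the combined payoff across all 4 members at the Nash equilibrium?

For player j, contributing a unit is worthwhile iff 1.7 × (j's share) ≥ 1, i.e. iff j's share is at least 0.5882.
Only Player C (8/13) clears that bar, contributing 51; the remaining 3 contribute 0. Total contributed: 51.
The pooled fund pays out 1.7 × 51 = 86.70 in total (split across the unequal shares, but the aggregate is all that matters for the group sum).
The 3 free-riders keep 51 each, adding 153. Group total = 153 + 86.70 = 239.70.

239.70 dollars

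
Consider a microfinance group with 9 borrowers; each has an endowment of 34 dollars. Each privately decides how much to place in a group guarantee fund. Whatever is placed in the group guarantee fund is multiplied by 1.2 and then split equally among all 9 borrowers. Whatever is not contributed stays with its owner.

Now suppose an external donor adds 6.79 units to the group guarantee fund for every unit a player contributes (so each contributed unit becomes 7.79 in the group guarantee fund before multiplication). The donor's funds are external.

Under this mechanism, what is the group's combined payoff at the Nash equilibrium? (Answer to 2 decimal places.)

2860.49 dollars

With the mechanism, a contributed unit returns 1.2 × 7.79 / 9 = 1.0387 per unit of net cost to the contributor — now above 1 — so contributing fully is weakly dominant for every player.
So the Nash equilibrium is full contribution by all 9; the group earns 1.2 × 7.79 × 306 = 2860.49.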